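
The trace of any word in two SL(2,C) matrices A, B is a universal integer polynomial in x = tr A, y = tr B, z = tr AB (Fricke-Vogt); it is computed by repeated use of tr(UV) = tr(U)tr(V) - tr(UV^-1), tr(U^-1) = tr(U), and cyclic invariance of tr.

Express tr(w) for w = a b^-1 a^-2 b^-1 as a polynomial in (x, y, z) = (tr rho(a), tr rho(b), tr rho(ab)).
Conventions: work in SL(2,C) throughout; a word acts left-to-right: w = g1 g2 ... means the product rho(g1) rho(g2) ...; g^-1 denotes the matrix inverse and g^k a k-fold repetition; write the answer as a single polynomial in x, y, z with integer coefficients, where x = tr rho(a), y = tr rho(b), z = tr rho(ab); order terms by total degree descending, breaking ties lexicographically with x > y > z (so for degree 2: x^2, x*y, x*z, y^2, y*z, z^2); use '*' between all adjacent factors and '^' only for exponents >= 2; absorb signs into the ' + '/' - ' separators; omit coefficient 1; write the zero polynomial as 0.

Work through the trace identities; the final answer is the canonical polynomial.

x^2*y*z - x^3 - x*y^2 - x*z^2 + y*z + 3*x

tr(a^-1) = tr(a) = x
tr(a^-1 b) = tr(b) * tr(a) - tr(b a)  (eliminate a^-1) = x*y - z
tr(b^-1 a^-1) = tr(a^-1) * tr(b) - tr(a^-1 b)  (eliminate b^-1) = z
tr(b a b) = tr(b) * tr(a b) - tr(a)  (reduce the b square) = y*z - x
tr(b a b a) = tr(b a) * tr(b a) - tr(1)  (split on b) = z^2 - 2
tr(a^-1 b a b) = tr(b a b) * tr(a) - tr(b a b a)  (eliminate a^-1) = x*y*z - x^2 - z^2 + 2
tr(a^-1 b a b^-1) = tr(a^-1 b a) * tr(b) - tr(a^-1 b a b)  (eliminate b^-1) = -x*y*z + x^2 + y^2 + z^2 - 2
tr(a b^-1 a^-2 b) = tr(a^-1 b a b^-1) * tr(a) - tr(a^-1 b a b^-1 a)  (eliminate a^-1) = -x^2*y*z + x^3 + x*y^2 + x*z^2 - 3*x
tr(a b^-1 a^-2 b^-1) = tr(a b^-1 a^-2) * tr(b) - tr(a b^-1 a^-2 b)  (eliminate b^-1) = x^2*y*z - x^3 - x*y^2 - x*z^2 + y*z + 3*x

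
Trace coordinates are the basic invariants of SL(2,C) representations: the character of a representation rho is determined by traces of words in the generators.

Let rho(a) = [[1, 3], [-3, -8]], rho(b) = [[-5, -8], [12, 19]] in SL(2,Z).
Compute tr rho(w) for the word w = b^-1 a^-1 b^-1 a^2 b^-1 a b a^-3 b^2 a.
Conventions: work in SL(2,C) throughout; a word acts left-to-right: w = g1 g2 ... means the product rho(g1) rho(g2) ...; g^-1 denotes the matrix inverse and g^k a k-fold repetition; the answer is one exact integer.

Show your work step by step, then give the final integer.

-99553102

rho(b^-1) = [[19, 8], [-12, -5]]
... * rho(a^-1) = [[-8, -3], [3, 1]]  ->  [[-128, -49], [81, 31]]
... * rho(b^-1) = [[19, 8], [-12, -5]]  ->  [[-1844, -779], [1167, 493]]
... * rho(a) = [[1, 3], [-3, -8]]  ->  [[493, 700], [-312, -443]]
... * rho(a) = [[1, 3], [-3, -8]]  ->  [[-1607, -4121], [1017, 2608]]
... * rho(b^-1) = [[19, 8], [-12, -5]]  ->  [[18919, 7749], [-11973, -4904]]
... * rho(a) = [[1, 3], [-3, -8]]  ->  [[-4328, -5235], [2739, 3313]]
... * rho(b) = [[-5, -8], [12, 19]]  ->  [[-41180, -64841], [26061, 41035]]
... * rho(a^-1) = [[-8, -3], [3, 1]]  ->  [[134917, 58699], [-85383, -37148]]
... * rho(a^-1) = [[-8, -3], [3, 1]]  ->  [[-903239, -346052], [571620, 219001]]
... * rho(a^-1) = [[-8, -3], [3, 1]]  ->  [[6187756, 2363665], [-3915957, -1495859]]
... * rho(b) = [[-5, -8], [12, 19]]  ->  [[-2574800, -4592413], [1629477, 2906335]]
... * rho(b) = [[-5, -8], [12, 19]]  ->  [[-42234956, -66657447], [26728635, 42184549]]
... * rho(a) = [[1, 3], [-3, -8]]  ->  [[157737385, 406554708], [-99825012, -257290487]]
tr = 157737385 + -257290487 = -99553102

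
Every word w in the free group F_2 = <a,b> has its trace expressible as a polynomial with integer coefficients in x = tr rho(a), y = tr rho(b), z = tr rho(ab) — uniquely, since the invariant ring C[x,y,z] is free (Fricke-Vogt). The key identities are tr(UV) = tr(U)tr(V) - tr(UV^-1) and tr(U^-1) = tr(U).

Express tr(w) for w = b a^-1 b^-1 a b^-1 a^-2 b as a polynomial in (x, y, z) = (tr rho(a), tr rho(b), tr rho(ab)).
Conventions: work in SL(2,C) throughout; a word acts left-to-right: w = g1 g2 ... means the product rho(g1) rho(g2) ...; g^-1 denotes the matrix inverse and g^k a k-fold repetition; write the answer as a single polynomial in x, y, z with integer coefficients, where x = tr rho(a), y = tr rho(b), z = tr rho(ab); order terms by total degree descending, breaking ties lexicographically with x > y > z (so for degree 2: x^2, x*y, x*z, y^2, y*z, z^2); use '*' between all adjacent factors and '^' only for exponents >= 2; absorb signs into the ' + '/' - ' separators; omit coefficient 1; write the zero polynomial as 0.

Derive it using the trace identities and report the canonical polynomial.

so tr(b a b) = tr(b) * tr(a b) - tr(a) = y*z - x
tr(b a b a) = tr(b a) * tr(b a) - tr(1)   [split at repeated b] = z^2 - 2
tr(a^-1 b a b) = tr(b a b) * tr(a) - tr(b a b a) = x*y*z - x^2 - z^2 + 2
tr(a b^-1 a^-1 b) = tr(a^-1 b a) * tr(b) - tr(a^-1 b a b) = -x*y*z + x^2 + y^2 + z^2 - 2
so tr(a b a) = tr(a) * tr(b a) - tr(b) = x*z - y
so tr(b a b^-1 a) = tr(a b a) * tr(b) - tr(a b a b) = x*y*z - y^2 - z^2 + 2
tr(a^2) = tr(a) * tr(a) - tr(1) = x^2 - 2
tr(b^2 a^2) = tr(b) * tr(a^2 b) - tr(a^2) = x*y*z - x^2 - y^2 + 2
reduce: tr(a b^2 a^2) = tr(a) * tr(b^2 a^2) - tr(b^2 a) = x^2*y*z - x^3 - x*y^2 - y*z + 3*x
reduce: tr(b a b^2 a) = tr(b) * tr(a b a b) - tr(a b a) = y*z^2 - x*z - y
tr(b a b^2) = tr(b) * tr(a b^2) - tr(a b) = y^2*z - x*y - z
so tr(a b^2 a^2 b) = tr(a) * tr(b a b^2 a) - tr(b a b^2) = x*y*z^2 - x^2*z - y^2*z + z
reduce: tr(a b^-1 a b^2 a) = tr(a b^2 a^2) * tr(b) - tr(a b^2 a^2 b) = x^2*y^2*z - x^3*y - x*y^3 - x*y*z^2 + x^2*z + 3*x*y - z
so tr(a b a^2 b) = tr(a) * tr(b a b a) - tr(b a b) = x*z^2 - y*z - x
reduce: tr(a b a^2) = tr(a) * tr(b a^2) - tr(b a) = x^2*z - x*y - z
so tr(a b^2 a b a) = tr(b) * tr(a b a^2 b) - tr(a b a^2) = x*y*z^2 - x^2*z - y^2*z + z
tr(a b a b a b) = tr(b a) * tr(b a b a) - tr(b^-1 a^-1)   [split at repeated b] = z^3 - 3*z
reduce: tr(a b^2 a b a b) = tr(b) * tr(a b a b a b) - tr(a b a b a) = y*z^3 - x*z^2 - 2*y*z + x
reduce: tr(a b^-1 a b^2 a b) = tr(a b^2 a b a) * tr(b) - tr(a b^2 a b a b) = x*y^2*z^2 - x^2*y*z - y^3*z - y*z^3 + x*z^2 + 3*y*z - x
tr(b^2 a b^-1 a b^-1 a) = tr(a b^-1 a b^2 a) * tr(b) - tr(a b^-1 a b^2 a b) = x^2*y^3*z - x^3*y^2 - x*y^4 - 2*x*y^2*z^2 + 2*x^2*y*z + y^3*z + y*z^3 + 3*x*y^2 - x*z^2 - 4*y*z + x
tr(b^-1 a b^-1 a^-1 b^2 a) = tr(b^2 a b^-1 a b^-1) * tr(a) - tr(b^2 a b^-1 a b^-1 a) = -x^2*y^3*z + x^3*y^2 + x*y^4 + 2*x*y^2*z^2 - x^2*y*z - y^3*z - y*z^3 - 4*x*y^2 + 4*y*z + x
tr(a^-1 b^2 a^-1 b^-1 a b^-1) = tr(b^-1 a b^-1 a^-1 b^2) * tr(a) - tr(b^-1 a b^-1 a^-1 b^2 a) = x^2*y^3*z - x^3*y^2 - x*y^4 - 2*x*y^2*z^2 + y^3*z + y*z^3 + x^3 + 5*x*y^2 + x*z^2 - 4*y*z - 3*x
tr(b a^-1 b^-1 a b^-1 a^-2 b) = tr(a^-1 b^2 a^-1 b^-1 a b^-1) * tr(a) - tr(a^-1 b^2 a^-1 b^-1 a b^-1 a) = x^3*y^3*z - x^4*y^2 - x^2*y^4 - 2*x^2*y^2*z^2 + x*y^3*z + x*y*z^3 + x^4 + 5*x^2*y^2 + x^2*z^2 - 3*x*y*z - 4*x^2 - y^2 - z^2 + 2

x^3*y^3*z - x^4*y^2 - x^2*y^4 - 2*x^2*y^2*z^2 + x*y^3*z + x*y*z^3 + x^4 + 5*x^2*y^2 + x^2*z^2 - 3*x*y*z - 4*x^2 - y^2 - z^2 + 2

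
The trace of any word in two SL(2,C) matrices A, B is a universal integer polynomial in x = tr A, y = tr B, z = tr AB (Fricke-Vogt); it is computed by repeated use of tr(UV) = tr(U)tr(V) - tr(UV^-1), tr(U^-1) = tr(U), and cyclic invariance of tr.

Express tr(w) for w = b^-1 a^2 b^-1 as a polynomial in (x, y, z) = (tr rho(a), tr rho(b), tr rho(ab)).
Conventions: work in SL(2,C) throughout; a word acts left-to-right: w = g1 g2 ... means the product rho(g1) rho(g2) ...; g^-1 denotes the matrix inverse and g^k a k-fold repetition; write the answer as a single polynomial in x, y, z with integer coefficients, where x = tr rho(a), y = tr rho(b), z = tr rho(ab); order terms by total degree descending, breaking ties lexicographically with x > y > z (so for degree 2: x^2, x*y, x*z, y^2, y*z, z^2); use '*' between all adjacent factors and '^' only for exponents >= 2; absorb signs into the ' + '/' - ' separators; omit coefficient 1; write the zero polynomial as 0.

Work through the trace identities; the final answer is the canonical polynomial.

x^2*y^2 - x*y*z - x^2 - y^2 + 2

trace(a^2) = trace(a) trace(a) - trace(1) = x^2 - 2
trace(a^2 b) = trace(a) trace(b a) - trace(b) = x*z - y
use: trace(b^-1 a^2) = trace(a^2) trace(b) - trace(a^2 b) = x^2*y - x*z - y
trace(b^-1 a^2 b^-1) = trace(b^-1 a^2) trace(b) - trace(b^-1 a^2 b) = x^2*y^2 - x*y*z - x^2 - y^2 + 2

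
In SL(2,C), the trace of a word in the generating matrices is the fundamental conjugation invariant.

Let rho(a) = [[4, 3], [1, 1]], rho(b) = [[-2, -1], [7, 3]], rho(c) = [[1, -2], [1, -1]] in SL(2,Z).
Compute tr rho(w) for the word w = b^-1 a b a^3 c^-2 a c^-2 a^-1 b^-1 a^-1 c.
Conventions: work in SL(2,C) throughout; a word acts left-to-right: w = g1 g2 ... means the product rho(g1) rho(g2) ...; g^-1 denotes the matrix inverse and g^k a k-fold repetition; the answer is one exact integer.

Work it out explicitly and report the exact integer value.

28604

rho(b^-1) = [[3, 1], [-7, -2]]
... * rho(a) = [[4, 3], [1, 1]]  ->  [[13, 10], [-30, -23]]
... * rho(b) = [[-2, -1], [7, 3]]  ->  [[44, 17], [-101, -39]]
... * rho(a) = [[4, 3], [1, 1]]  ->  [[193, 149], [-443, -342]]
... * rho(a) = [[4, 3], [1, 1]]  ->  [[921, 728], [-2114, -1671]]
... * rho(a) = [[4, 3], [1, 1]]  ->  [[4412, 3491], [-10127, -8013]]
... * rho(c^-1) = [[-1, 2], [-1, 1]]  ->  [[-7903, 12315], [18140, -28267]]
... * rho(c^-1) = [[-1, 2], [-1, 1]]  ->  [[-4412, -3491], [10127, 8013]]
... * rho(a) = [[4, 3], [1, 1]]  ->  [[-21139, -16727], [48521, 38394]]
... * rho(c^-1) = [[-1, 2], [-1, 1]]  ->  [[37866, -59005], [-86915, 135436]]
... * rho(c^-1) = [[-1, 2], [-1, 1]]  ->  [[21139, 16727], [-48521, -38394]]
... * rho(a^-1) = [[1, -3], [-1, 4]]  ->  [[4412, 3491], [-10127, -8013]]
... * rho(b^-1) = [[3, 1], [-7, -2]]  ->  [[-11201, -2570], [25710, 5899]]
... * rho(a^-1) = [[1, -3], [-1, 4]]  ->  [[-8631, 23323], [19811, -53534]]
... * rho(c) = [[1, -2], [1, -1]]  ->  [[14692, -6061], [-33723, 13912]]
tr = 14692 + 13912 = 28604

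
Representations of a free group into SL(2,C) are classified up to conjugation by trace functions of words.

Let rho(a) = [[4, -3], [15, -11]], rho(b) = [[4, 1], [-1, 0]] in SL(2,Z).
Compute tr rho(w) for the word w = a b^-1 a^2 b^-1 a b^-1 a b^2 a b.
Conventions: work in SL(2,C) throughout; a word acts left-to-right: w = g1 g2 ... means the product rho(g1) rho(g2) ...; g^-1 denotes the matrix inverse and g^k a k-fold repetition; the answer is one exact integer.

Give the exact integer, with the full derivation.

8081357375

rho(a) = [[4, -3], [15, -11]]
... * rho(b^-1) = [[0, -1], [1, 4]]  ->  [[-3, -16], [-11, -59]]
... * rho(a) = [[4, -3], [15, -11]]  ->  [[-252, 185], [-929, 682]]
... * rho(a) = [[4, -3], [15, -11]]  ->  [[1767, -1279], [6514, -4715]]
... * rho(b^-1) = [[0, -1], [1, 4]]  ->  [[-1279, -6883], [-4715, -25374]]
... * rho(a) = [[4, -3], [15, -11]]  ->  [[-108361, 79550], [-399470, 293259]]
... * rho(b^-1) = [[0, -1], [1, 4]]  ->  [[79550, 426561], [293259, 1572506]]
... * rho(a) = [[4, -3], [15, -11]]  ->  [[6716615, -4930821], [24760626, -18177343]]
... * rho(b) = [[4, 1], [-1, 0]]  ->  [[31797281, 6716615], [117219847, 24760626]]
... * rho(b) = [[4, 1], [-1, 0]]  ->  [[120472509, 31797281], [444118762, 117219847]]
... * rho(a) = [[4, -3], [15, -11]]  ->  [[958849251, -711187618], [3534772753, -2621774603]]
... * rho(b) = [[4, 1], [-1, 0]]  ->  [[4546584622, 958849251], [16760865615, 3534772753]]
tr = 4546584622 + 3534772753 = 8081357375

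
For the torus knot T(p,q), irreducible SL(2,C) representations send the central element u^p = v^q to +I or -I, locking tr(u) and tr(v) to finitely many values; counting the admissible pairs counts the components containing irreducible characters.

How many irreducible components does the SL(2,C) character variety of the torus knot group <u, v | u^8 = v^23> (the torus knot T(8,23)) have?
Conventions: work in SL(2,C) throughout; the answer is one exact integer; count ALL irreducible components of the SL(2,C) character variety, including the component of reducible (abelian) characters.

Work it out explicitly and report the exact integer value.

Gamma = < u, v | u^8 = v^23 > (torus knot T(8,23)); the central element u^8 = v^23 acts as +I or -I in any irreducible SL(2,C) representation.
On an irreducible component, tr(u) is locked at 2*cos(pi*alpha/8) for some alpha in 1..7, and tr(v) at 2*cos(pi*beta/23) for some beta in 1..22.
u^8 = (-1)^alpha I and v^23 = (-1)^beta I must agree, so alpha and beta have equal parity.
Counting: 4 odd alphas x 11 odd betas + 3 even alphas x 11 even betas = 44 + 33 = 77.
Total: 77 irreducible-character components + 1 reducible (abelian) component = 78.

78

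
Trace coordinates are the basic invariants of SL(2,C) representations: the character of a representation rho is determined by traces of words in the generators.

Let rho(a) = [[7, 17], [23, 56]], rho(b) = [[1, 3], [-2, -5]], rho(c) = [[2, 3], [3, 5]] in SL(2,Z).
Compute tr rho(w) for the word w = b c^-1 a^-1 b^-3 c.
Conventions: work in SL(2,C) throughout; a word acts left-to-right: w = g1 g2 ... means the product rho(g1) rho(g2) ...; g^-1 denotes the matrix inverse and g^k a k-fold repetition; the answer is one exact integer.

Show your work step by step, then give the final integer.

rho(b) = [[1, 3], [-2, -5]]
... * rho(c^-1) = [[5, -3], [-3, 2]]  ->  [[-4, 3], [5, -4]]
... * rho(a^-1) = [[56, -17], [-23, 7]]  ->  [[-293, 89], [372, -113]]
... * rho(b^-1) = [[-5, -3], [2, 1]]  ->  [[1643, 968], [-2086, -1229]]
... * rho(b^-1) = [[-5, -3], [2, 1]]  ->  [[-6279, -3961], [7972, 5029]]
... * rho(b^-1) = [[-5, -3], [2, 1]]  ->  [[23473, 14876], [-29802, -18887]]
... * rho(c) = [[2, 3], [3, 5]]  ->  [[91574, 144799], [-116265, -183841]]
tr = 91574 + -183841 = -92267

-92267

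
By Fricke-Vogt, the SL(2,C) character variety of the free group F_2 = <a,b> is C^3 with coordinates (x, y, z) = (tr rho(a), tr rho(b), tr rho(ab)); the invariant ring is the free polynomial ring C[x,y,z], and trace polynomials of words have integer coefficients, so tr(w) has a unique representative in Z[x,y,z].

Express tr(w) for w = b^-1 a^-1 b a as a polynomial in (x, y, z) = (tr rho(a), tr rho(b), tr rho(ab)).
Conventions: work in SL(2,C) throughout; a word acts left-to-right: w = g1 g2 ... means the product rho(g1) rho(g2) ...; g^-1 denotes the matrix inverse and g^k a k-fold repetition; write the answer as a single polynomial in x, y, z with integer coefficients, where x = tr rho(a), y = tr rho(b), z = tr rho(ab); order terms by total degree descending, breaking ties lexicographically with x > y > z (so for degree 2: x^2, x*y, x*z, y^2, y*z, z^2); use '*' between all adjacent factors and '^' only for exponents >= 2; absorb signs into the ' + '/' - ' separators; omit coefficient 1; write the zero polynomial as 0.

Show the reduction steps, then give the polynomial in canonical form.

reduce: trace(a b a) = trace(a) trace(b a) - trace(b)  (reduce the a square) = x*z - y
trace(a b a b) = trace(b a) trace(b a) - trace(1)  (split on b) = z^2 - 2
trace(b a b^-1 a) = trace(a b a) trace(b) - trace(a b a b)  (eliminate b^-1) = x*y*z - y^2 - z^2 + 2
reduce: trace(b^-1 a^-1 b a) = trace(b a b^-1) trace(a) - trace(b a b^-1 a)  (eliminate a^-1) = -x*y*z + x^2 + y^2 + z^2 - 2

-x*y*z + x^2 + y^2 + z^2 - 2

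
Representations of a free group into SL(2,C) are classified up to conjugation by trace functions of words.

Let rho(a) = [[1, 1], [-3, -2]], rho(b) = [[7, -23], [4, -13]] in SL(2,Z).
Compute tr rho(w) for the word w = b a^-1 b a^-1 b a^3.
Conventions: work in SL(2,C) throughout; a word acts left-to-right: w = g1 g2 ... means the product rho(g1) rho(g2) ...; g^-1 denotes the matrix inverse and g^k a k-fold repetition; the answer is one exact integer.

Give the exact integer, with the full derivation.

-60094

rho(b) = [[7, -23], [4, -13]]
... * rho(a^-1) = [[-2, -1], [3, 1]]  ->  [[-83, -30], [-47, -17]]
... * rho(b) = [[7, -23], [4, -13]]  ->  [[-701, 2299], [-397, 1302]]
... * rho(a^-1) = [[-2, -1], [3, 1]]  ->  [[8299, 3000], [4700, 1699]]
... * rho(b) = [[7, -23], [4, -13]]  ->  [[70093, -229877], [39696, -130187]]
... * rho(a) = [[1, 1], [-3, -2]]  ->  [[759724, 529847], [430257, 300070]]
... * rho(a) = [[1, 1], [-3, -2]]  ->  [[-829817, -299970], [-469953, -169883]]
... * rho(a) = [[1, 1], [-3, -2]]  ->  [[70093, -229877], [39696, -130187]]
tr = 70093 + -130187 = -60094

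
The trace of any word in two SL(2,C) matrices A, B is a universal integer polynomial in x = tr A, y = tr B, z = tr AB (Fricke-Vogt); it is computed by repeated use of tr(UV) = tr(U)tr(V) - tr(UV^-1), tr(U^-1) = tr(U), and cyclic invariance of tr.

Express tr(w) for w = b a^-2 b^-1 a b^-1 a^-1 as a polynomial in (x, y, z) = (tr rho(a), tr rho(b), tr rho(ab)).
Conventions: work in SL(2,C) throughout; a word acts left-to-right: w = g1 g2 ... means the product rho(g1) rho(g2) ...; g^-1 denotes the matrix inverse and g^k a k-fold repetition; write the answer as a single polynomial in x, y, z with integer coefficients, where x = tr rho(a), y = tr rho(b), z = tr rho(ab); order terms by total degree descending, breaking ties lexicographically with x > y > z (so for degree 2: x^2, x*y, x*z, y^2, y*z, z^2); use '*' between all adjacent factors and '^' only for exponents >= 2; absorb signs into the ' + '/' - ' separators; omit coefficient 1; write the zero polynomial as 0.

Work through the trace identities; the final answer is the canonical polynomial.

trace(a^-1) = trace(a) = x
trace(a^-1 b) = trace(b) * trace(a) - trace(b a)   [inverse elimination on a] = x*y - z
trace(a^-1 b^-1) = trace(a^-1) * trace(b) - trace(a^-1 b)   [inverse elimination on b] = z
trace(a^2) = trace(a) * trace(a) - trace(1)   [square of a] = x^2 - 2
trace(a b a) = trace(a) * trace(b a) - trace(b)   [square of a] = x*z - y
trace(a^2 b a) = trace(a) * trace(a b a) - trace(a b)   [square of a] = x^2*z - x*y - z
trace(b a b a) = trace(a b) * trace(a b) - trace(1)   [split at a repeated a] = z^2 - 2
trace(b a b) = trace(b) * trace(a b) - trace(a)   [square of b] = y*z - x
trace(a^2 b a b) = trace(a) * trace(b a b a) - trace(b a b)   [square of a] = x*z^2 - y*z - x
trace(b^-1 a^2 b a) = trace(a^2 b a) * trace(b) - trace(a^2 b a b)   [inverse elimination on b] = x^2*y*z - x*y^2 - x*z^2 + x
trace(b^-1 a^2 b a^-1) = trace(b^-1 a^2 b) * trace(a) - trace(b^-1 a^2 b a)   [inverse elimination on a] = -x^2*y*z + x^3 + x*y^2 + x*z^2 - 3*x
trace(a b a^-2 b^-1 a) = trace(b^-1 a^2 b a^-1) * trace(a) - trace(b^-1 a^2 b)   [inverse elimination on a] = -x^3*y*z + x^4 + x^2*y^2 + x^2*z^2 - 4*x^2 + 2
trace(a b a b a b) = trace(a b a b) * trace(a b) - trace(b a)   [split at a repeated a] = z^3 - 3*z
trace(b^-1 a b a b a) = trace(a b a b a) * trace(b) - trace(a b a b a b)   [inverse elimination on b] = x*y*z^2 - y^2*z - z^3 - x*y + 3*z
trace(b^-1 a b a b a^-1) = trace(b^-1 a b a b) * trace(a) - trace(b^-1 a b a b a)   [inverse elimination on a] = -x*y*z^2 + x^2*z + y^2*z + z^3 - 3*z
trace(a b a^-2 b^-1 a b) = trace(b^-1 a b a b a^-1) * trace(a) - trace(b^-1 a b a b)   [inverse elimination on a] = -x^2*y*z^2 + x^3*z + x*y^2*z + x*z^3 - 4*x*z + y
trace(b a^-2 b^-1 a b^-1 a) = trace(a b a^-2 b^-1 a) * trace(b) - trace(a b a^-2 b^-1 a b)   [inverse elimination on b] = -x^3*y^2*z + x^4*y + x^2*y^3 + 2*x^2*y*z^2 - x^3*z - x*y^2*z - x*z^3 - 4*x^2*y + 4*x*z + y
trace(b a^-2 b^-1 a b^-1 a^-1) = trace(b a^-2 b^-1 a b^-1) * trace(a) - trace(b a^-2 b^-1 a b^-1 a)   [inverse elimination on a] = x^3*y^2*z - x^4*y - x^2*y^3 - 2*x^2*y*z^2 + x^3*z + x*y^2*z + x*z^3 + 4*x^2*y - 3*x*z - y

x^3*y^2*z - x^4*y - x^2*y^3 - 2*x^2*y*z^2 + x^3*z + x*y^2*z + x*z^3 + 4*x^2*y - 3*x*z - y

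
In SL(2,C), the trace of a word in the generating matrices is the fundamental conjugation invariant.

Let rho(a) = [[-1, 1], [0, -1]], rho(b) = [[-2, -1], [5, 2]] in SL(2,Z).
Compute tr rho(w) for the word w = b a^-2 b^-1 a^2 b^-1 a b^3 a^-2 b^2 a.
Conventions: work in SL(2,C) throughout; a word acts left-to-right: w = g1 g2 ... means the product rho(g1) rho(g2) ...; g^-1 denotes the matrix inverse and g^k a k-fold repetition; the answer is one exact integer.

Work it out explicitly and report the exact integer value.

rho(b) = [[-2, -1], [5, 2]]
... * rho(a^-1) = [[-1, -1], [0, -1]]  ->  [[2, 3], [-5, -7]]
... * rho(a^-1) = [[-1, -1], [0, -1]]  ->  [[-2, -5], [5, 12]]
... * rho(b^-1) = [[2, 1], [-5, -2]]  ->  [[21, 8], [-50, -19]]
... * rho(a) = [[-1, 1], [0, -1]]  ->  [[-21, 13], [50, -31]]
... * rho(a) = [[-1, 1], [0, -1]]  ->  [[21, -34], [-50, 81]]
... * rho(b^-1) = [[2, 1], [-5, -2]]  ->  [[212, 89], [-505, -212]]
... * rho(a) = [[-1, 1], [0, -1]]  ->  [[-212, 123], [505, -293]]
... * rho(b) = [[-2, -1], [5, 2]]  ->  [[1039, 458], [-2475, -1091]]
... * rho(b) = [[-2, -1], [5, 2]]  ->  [[212, -123], [-505, 293]]
... * rho(b) = [[-2, -1], [5, 2]]  ->  [[-1039, -458], [2475, 1091]]
... * rho(a^-1) = [[-1, -1], [0, -1]]  ->  [[1039, 1497], [-2475, -3566]]
... * rho(a^-1) = [[-1, -1], [0, -1]]  ->  [[-1039, -2536], [2475, 6041]]
... * rho(b) = [[-2, -1], [5, 2]]  ->  [[-10602, -4033], [25255, 9607]]
... * rho(b) = [[-2, -1], [5, 2]]  ->  [[1039, 2536], [-2475, -6041]]
... * rho(a) = [[-1, 1], [0, -1]]  ->  [[-1039, -1497], [2475, 3566]]
tr = -1039 + 3566 = 2527

2527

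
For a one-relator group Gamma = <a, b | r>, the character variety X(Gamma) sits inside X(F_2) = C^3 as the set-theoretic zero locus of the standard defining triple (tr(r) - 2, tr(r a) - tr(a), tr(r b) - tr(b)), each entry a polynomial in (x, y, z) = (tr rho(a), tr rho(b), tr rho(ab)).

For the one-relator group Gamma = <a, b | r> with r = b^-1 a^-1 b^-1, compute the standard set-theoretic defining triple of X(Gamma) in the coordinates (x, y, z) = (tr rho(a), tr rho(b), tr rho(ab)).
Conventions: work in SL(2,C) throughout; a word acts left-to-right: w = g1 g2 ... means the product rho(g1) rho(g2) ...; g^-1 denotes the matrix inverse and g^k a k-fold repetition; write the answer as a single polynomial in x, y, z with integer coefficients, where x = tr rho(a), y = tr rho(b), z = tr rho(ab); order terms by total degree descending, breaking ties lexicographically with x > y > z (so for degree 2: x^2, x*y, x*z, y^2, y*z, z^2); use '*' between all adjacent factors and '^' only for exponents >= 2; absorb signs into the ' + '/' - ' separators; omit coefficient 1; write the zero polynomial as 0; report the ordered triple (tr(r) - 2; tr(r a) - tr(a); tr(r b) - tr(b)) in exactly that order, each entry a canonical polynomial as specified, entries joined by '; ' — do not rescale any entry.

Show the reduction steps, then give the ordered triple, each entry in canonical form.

trace(b^-1) = trace(b) = y
trace(b^-1 a) = trace(a) * trace(b) - trace(a b)   [inverse elimination on b] = x*y - z
trace(a^-1 b^-1) = trace(b^-1) * trace(a) - trace(b^-1 a)   [inverse elimination on a] = z
trace(b^-1 a^-1 b^-1) = trace(a^-1 b^-1) * trace(b) - trace(a^-1)   [inverse elimination on b] = y*z - x
trace(b a b a) = trace(a b) * trace(a b) - trace(1)   [split at repeated a] = z^2 - 2
trace(a b a^-1 b) = trace(b a b) * trace(a) - trace(b a b a) = x*y*z - x^2 - z^2 + 2
trace(a^-1 b^-1 a b) = trace(a b a^-1) * trace(b) - trace(a b a^-1 b) = -x*y*z + x^2 + y^2 + z^2 - 2
trace(b^-1 a^-1 b^-1 a) = trace(a^-1 b^-1 a) * trace(b) - trace(a^-1 b^-1 a b) = x*y*z - x^2 - z^2 + 2
assemble the triple (trace(r) - 2; trace(r a) - x; trace(r b) - y)

y*z - x - 2; x*y*z - x^2 - z^2 - x + 2; -y + z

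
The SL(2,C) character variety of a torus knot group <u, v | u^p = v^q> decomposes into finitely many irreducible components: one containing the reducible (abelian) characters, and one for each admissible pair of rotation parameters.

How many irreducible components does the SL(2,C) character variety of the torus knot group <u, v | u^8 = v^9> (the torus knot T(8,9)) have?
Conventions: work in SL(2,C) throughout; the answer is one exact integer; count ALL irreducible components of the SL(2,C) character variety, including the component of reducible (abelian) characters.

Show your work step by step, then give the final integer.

Gamma = < u, v | u^8 = v^9 > (torus knot T(8,9)); the central element u^8 = v^9 acts as +I or -I in any irreducible SL(2,C) representation.
So on each irreducible component the traces are pinned: tr(u) = 2*cos(pi*alpha/8) with 1 <= alpha <= 7, tr(v) = 2*cos(pi*beta/9) with 1 <= beta <= 8.
u^8 = (-1)^alpha I and v^9 = (-1)^beta I must agree, so alpha and beta have equal parity.
count pairs: odd alpha (4 choices) x odd beta (4), plus even alpha (3) x even beta (4): 4*4 + 3*4 = 28.
Total: 28 irreducible-character components + 1 reducible (abelian) component = 29.

29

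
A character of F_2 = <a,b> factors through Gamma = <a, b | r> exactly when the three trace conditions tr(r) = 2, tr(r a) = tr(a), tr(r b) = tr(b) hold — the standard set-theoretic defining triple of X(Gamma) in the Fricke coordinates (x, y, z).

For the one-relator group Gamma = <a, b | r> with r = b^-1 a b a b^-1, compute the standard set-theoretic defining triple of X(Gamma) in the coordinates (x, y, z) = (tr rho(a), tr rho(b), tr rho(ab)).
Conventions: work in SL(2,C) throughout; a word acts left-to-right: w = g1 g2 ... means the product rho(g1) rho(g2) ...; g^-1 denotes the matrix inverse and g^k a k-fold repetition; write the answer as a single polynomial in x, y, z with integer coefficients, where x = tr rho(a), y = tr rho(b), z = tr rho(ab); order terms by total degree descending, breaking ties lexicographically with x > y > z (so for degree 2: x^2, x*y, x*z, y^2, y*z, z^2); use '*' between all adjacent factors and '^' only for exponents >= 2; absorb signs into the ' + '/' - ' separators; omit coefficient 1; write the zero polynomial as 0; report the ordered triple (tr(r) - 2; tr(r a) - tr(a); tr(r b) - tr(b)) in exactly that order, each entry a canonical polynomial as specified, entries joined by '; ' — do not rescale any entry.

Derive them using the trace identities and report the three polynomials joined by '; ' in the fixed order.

tr(a b a) = tr(a) * tr(b a) - tr(b)  (reduce the a square) = x*z - y
tr(a b a b) = tr(b a) * tr(b a) - tr(1)  (split on b) = z^2 - 2
tr(b^-1 a b a) = tr(a b a) * tr(b) - tr(a b a b)  (eliminate b^-1) = x*y*z - y^2 - z^2 + 2
tr(b^-1 a b a b^-1) = tr(b^-1 a b a) * tr(b) - tr(b^-1 a b a b)  (eliminate b^-1) = x*y^2*z - y^3 - y*z^2 - x*z + 3*y
tr(a b a^2) = tr(a) * tr(a b a) - tr(a b)   [square of a] = x^2*z - x*y - z
tr(b a b) = tr(b) * tr(a b) - tr(a)   [square of b] = y*z - x
tr(a b a^2 b) = tr(a) * tr(b a b a) - tr(b a b)   [square of a] = x*z^2 - y*z - x
tr(a b^-1 a b a) = tr(a b a^2) * tr(b) - tr(a b a^2 b)   [inverse elimination on b] = x^2*y*z - x*y^2 - x*z^2 + x
tr(a b a b a b) = tr(b a b a) * tr(b a) - tr(a b)   [split at a repeated b] = z^3 - 3*z
tr(a b^-1 a b a b) = tr(a b a b a) * tr(b) - tr(a b a b a b)   [inverse elimination on b] = x*y*z^2 - y^2*z - z^3 - x*y + 3*z
tr(b^-1 a b a b^-1 a) = tr(a b^-1 a b a) * tr(b) - tr(a b^-1 a b a b)   [inverse elimination on b] = x^2*y^2*z - x*y^3 - 2*x*y*z^2 + y^2*z + z^3 + 2*x*y - 3*z
assemble the triple (tr(r) - 2; tr(r a) - x; tr(r b) - y)

x*y^2*z - y^3 - y*z^2 - x*z + 3*y - 2; x^2*y^2*z - x*y^3 - 2*x*y*z^2 + y^2*z + z^3 + 2*x*y - x - 3*z; x*y*z - y^2 - z^2 - y + 2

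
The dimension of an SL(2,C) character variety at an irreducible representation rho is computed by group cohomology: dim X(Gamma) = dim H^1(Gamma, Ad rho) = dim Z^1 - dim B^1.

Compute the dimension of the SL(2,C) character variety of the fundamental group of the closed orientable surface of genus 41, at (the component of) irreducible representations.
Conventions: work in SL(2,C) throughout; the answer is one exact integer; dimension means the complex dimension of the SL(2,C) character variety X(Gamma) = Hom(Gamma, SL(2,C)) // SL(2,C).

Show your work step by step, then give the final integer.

240

pi_1 of the closed genus-41 surface has 82 generators bound by the single product-of-commutators relator.
A cocycle assigns one sl_2 vector per generator subject to the relator condition d_2(z) = 0: dim of the unconstrained space is 3*2g = 246.
d_2 is surjective at irreducible rho (its cokernel H^2 is dual to H^0 = 0), so dim Z^1 = 246 - 3 = 243.
Coboundaries contribute dim B^1 = 3 (injective at irreducible rho).
dim X = dim H^1 = 243 - 3 = 240.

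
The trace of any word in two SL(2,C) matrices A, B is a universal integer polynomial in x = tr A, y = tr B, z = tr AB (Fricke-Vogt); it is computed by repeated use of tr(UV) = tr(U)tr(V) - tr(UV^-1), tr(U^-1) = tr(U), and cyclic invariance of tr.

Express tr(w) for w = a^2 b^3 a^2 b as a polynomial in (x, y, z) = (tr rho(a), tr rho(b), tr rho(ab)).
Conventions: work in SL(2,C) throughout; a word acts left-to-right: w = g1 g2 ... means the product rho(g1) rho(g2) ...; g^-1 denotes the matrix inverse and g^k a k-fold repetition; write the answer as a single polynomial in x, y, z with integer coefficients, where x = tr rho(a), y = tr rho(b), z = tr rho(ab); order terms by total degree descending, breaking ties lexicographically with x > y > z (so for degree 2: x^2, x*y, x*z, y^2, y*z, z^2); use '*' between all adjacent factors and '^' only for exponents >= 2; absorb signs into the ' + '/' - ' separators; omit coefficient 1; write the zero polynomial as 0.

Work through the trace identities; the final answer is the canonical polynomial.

x^2*y^2*z^2 - x^3*y*z - 2*x*y^3*z + x^2*y^2 - x^2*z^2 + y^4 + 4*x*y*z - 4*y^2 + 2

trace(b a b a) = trace(a b)*trace(a b) - trace(1)  (split on a) = z^2 - 2
trace(b a b) = trace(b)*trace(a b) - trace(a)  (reduce the b square) = y*z - x
trace(a b a^2 b) = trace(a)*trace(b a b a) - trace(b a b)  (reduce the a square) = x*z^2 - y*z - x
trace(b a^2) = trace(a)*trace(b a) - trace(b)  (reduce the a square) = x*z - y
trace(a b a^2) = trace(a)*trace(b a^2) - trace(b a)  (reduce the a square) = x^2*z - x*y - z
trace(b a b a^2 b) = trace(b)*trace(a b a^2 b) - trace(a b a^2)  (reduce the b square) = x*y*z^2 - x^2*z - y^2*z + z
trace(b a^2 b^3 a) = trace(b)*trace(b a b a^2 b) - trace(b a b a^2)  (reduce the b square) = x*y^2*z^2 - x^2*y*z - y^3*z - x*z^2 + 2*y*z + x
trace(b^3 a) = trace(b)*trace(b a b) - trace(b a)  (reduce the b square) = y^2*z - x*y - z
trace(b^2) = trace(b)*trace(b) - trace(1)  (reduce the b square) = y^2 - 2
trace(b^3) = trace(b)*trace(b^2) - trace(b)  (reduce the b square) = y^3 - 3*y
trace(b a^2 b^2) = trace(a)*trace(b^3 a) - trace(b^3)  (reduce the a square) = x*y^2*z - x^2*y - y^3 - x*z + 3*y
trace(a^2) = trace(a)*trace(a) - trace(1)  (reduce the a square) = x^2 - 2
trace(b a^2 b) = trace(b)*trace(a^2 b) - trace(a^2)  (reduce the b square) = x*y*z - x^2 - y^2 + 2
trace(b a^2 b^3) = trace(b)*trace(b a^2 b^2) - trace(b a^2 b)  (reduce the b square) = x*y^3*z - x^2*y^2 - y^4 - 2*x*y*z + x^2 + 4*y^2 - 2
trace(a^2 b^3 a^2 b) = trace(a)*trace(b a^2 b^3 a) - trace(b a^2 b^3)  (reduce the a square) = x^2*y^2*z^2 - x^3*y*z - 2*x*y^3*z + x^2*y^2 - x^2*z^2 + y^4 + 4*x*y*z - 4*y^2 + 2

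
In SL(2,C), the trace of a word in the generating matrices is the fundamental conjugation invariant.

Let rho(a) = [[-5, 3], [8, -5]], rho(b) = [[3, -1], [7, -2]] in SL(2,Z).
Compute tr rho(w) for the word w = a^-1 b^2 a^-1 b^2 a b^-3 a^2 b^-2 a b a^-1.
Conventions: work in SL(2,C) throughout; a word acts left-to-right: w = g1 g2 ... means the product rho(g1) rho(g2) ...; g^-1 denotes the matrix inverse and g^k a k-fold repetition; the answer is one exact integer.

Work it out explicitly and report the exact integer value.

rho(a^-1) = [[-5, -3], [-8, -5]]
... * rho(b) = [[3, -1], [7, -2]]  ->  [[-36, 11], [-59, 18]]
... * rho(b) = [[3, -1], [7, -2]]  ->  [[-31, 14], [-51, 23]]
... * rho(a^-1) = [[-5, -3], [-8, -5]]  ->  [[43, 23], [71, 38]]
... * rho(b) = [[3, -1], [7, -2]]  ->  [[290, -89], [479, -147]]
... * rho(b) = [[3, -1], [7, -2]]  ->  [[247, -112], [408, -185]]
... * rho(a) = [[-5, 3], [8, -5]]  ->  [[-2131, 1301], [-3520, 2149]]
... * rho(b^-1) = [[-2, 1], [-7, 3]]  ->  [[-4845, 1772], [-8003, 2927]]
... * rho(b^-1) = [[-2, 1], [-7, 3]]  ->  [[-2714, 471], [-4483, 778]]
... * rho(b^-1) = [[-2, 1], [-7, 3]]  ->  [[2131, -1301], [3520, -2149]]
... * rho(a) = [[-5, 3], [8, -5]]  ->  [[-21063, 12898], [-34792, 21305]]
... * rho(a) = [[-5, 3], [8, -5]]  ->  [[208499, -127679], [344400, -210901]]
... * rho(b^-1) = [[-2, 1], [-7, 3]]  ->  [[476755, -174538], [787507, -288303]]
... * rho(b^-1) = [[-2, 1], [-7, 3]]  ->  [[268256, -46859], [443107, -77402]]
... * rho(a) = [[-5, 3], [8, -5]]  ->  [[-1716152, 1039063], [-2834751, 1716331]]
... * rho(b) = [[3, -1], [7, -2]]  ->  [[2124985, -361974], [3510064, -597911]]
... * rho(a^-1) = [[-5, -3], [-8, -5]]  ->  [[-7729133, -4565085], [-12767032, -7540637]]
tr = -7729133 + -7540637 = -15269770

-15269770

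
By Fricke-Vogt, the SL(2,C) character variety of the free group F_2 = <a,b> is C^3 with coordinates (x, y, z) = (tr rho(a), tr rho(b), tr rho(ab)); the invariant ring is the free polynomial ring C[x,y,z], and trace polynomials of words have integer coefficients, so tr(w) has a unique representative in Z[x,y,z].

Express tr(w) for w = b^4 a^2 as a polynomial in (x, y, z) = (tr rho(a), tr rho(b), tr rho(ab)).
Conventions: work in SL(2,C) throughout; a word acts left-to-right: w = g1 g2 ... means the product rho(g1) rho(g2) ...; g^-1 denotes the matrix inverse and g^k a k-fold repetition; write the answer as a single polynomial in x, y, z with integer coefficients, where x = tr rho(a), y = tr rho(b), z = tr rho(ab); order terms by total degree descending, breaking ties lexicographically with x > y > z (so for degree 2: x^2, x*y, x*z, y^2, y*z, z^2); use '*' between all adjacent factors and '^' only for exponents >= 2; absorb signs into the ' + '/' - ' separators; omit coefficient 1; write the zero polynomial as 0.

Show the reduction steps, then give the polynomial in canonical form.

x*y^3*z - x^2*y^2 - y^4 - 2*x*y*z + x^2 + 4*y^2 - 2

trace(a^2 b) = trace(a) * trace(b a) - trace(b)  (reduce the a square) = x*z - y
trace(a^2) = trace(a) * trace(a) - trace(1)  (reduce the a square) = x^2 - 2
trace(a^2 b^2) = trace(b) * trace(a^2 b) - trace(a^2)  (reduce the b square) = x*y*z - x^2 - y^2 + 2
trace(b^2 a^2 b) = trace(b) * trace(a^2 b^2) - trace(a^2 b)  (reduce the b square) = x*y^2*z - x^2*y - y^3 - x*z + 3*y
trace(b^4 a^2) = trace(b) * trace(b^2 a^2 b) - trace(b^2 a^2)  (reduce the b square) = x*y^3*z - x^2*y^2 - y^4 - 2*x*y*z + x^2 + 4*y^2 - 2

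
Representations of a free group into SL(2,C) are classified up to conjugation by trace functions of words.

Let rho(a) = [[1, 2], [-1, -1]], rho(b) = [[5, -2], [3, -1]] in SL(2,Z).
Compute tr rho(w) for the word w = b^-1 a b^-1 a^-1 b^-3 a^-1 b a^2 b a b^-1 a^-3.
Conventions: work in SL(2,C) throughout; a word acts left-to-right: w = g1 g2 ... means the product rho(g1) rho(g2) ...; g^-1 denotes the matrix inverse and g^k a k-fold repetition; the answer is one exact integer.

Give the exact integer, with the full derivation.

rho(b^-1) = [[-1, 2], [-3, 5]]
... * rho(a) = [[1, 2], [-1, -1]]  ->  [[-3, -4], [-8, -11]]
... * rho(b^-1) = [[-1, 2], [-3, 5]]  ->  [[15, -26], [41, -71]]
... * rho(a^-1) = [[-1, -2], [1, 1]]  ->  [[-41, -56], [-112, -153]]
... * rho(b^-1) = [[-1, 2], [-3, 5]]  ->  [[209, -362], [571, -989]]
... * rho(b^-1) = [[-1, 2], [-3, 5]]  ->  [[877, -1392], [2396, -3803]]
... * rho(b^-1) = [[-1, 2], [-3, 5]]  ->  [[3299, -5206], [9013, -14223]]
... * rho(a^-1) = [[-1, -2], [1, 1]]  ->  [[-8505, -11804], [-23236, -32249]]
... * rho(b) = [[5, -2], [3, -1]]  ->  [[-77937, 28814], [-212927, 78721]]
... * rho(a) = [[1, 2], [-1, -1]]  ->  [[-106751, -184688], [-291648, -504575]]
... * rho(a) = [[1, 2], [-1, -1]]  ->  [[77937, -28814], [212927, -78721]]
... * rho(b) = [[5, -2], [3, -1]]  ->  [[303243, -127060], [828472, -347133]]
... * rho(a) = [[1, 2], [-1, -1]]  ->  [[430303, 733546], [1175605, 2004077]]
... * rho(b^-1) = [[-1, 2], [-3, 5]]  ->  [[-2630941, 4528336], [-7187836, 12371595]]
... * rho(a^-1) = [[-1, -2], [1, 1]]  ->  [[7159277, 9790218], [19559431, 26747267]]
... * rho(a^-1) = [[-1, -2], [1, 1]]  ->  [[2630941, -4528336], [7187836, -12371595]]
... * rho(a^-1) = [[-1, -2], [1, 1]]  ->  [[-7159277, -9790218], [-19559431, -26747267]]
tr = -7159277 + -26747267 = -33906544

-33906544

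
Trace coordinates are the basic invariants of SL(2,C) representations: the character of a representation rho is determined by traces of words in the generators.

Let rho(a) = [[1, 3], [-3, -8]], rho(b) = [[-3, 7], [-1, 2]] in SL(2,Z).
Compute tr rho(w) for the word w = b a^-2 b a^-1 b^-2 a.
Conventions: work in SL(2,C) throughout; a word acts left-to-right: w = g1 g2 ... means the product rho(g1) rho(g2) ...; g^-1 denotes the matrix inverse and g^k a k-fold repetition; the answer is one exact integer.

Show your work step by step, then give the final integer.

766451

rho(b) = [[-3, 7], [-1, 2]]
... * rho(a^-1) = [[-8, -3], [3, 1]]  ->  [[45, 16], [14, 5]]
... * rho(a^-1) = [[-8, -3], [3, 1]]  ->  [[-312, -119], [-97, -37]]
... * rho(b) = [[-3, 7], [-1, 2]]  ->  [[1055, -2422], [328, -753]]
... * rho(a^-1) = [[-8, -3], [3, 1]]  ->  [[-15706, -5587], [-4883, -1737]]
... * rho(b^-1) = [[2, -7], [1, -3]]  ->  [[-36999, 126703], [-11503, 39392]]
... * rho(b^-1) = [[2, -7], [1, -3]]  ->  [[52705, -121116], [16386, -37655]]
... * rho(a) = [[1, 3], [-3, -8]]  ->  [[416053, 1127043], [129351, 350398]]
tr = 416053 + 350398 = 766451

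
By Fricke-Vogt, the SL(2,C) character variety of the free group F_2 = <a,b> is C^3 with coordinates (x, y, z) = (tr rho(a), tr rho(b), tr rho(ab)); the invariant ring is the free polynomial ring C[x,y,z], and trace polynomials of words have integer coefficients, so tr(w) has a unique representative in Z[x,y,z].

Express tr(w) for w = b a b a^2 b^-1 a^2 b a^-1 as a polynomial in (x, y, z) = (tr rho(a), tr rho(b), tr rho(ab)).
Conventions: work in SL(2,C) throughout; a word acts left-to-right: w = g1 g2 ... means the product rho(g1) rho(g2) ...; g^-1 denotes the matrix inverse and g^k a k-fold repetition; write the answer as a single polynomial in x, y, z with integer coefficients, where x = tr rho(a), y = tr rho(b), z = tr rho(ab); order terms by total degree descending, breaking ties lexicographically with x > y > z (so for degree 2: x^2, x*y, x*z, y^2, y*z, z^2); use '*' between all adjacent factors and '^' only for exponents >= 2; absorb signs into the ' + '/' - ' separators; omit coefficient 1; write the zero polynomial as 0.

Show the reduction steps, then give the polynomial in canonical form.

trace(b a b a) = trace(b a) * trace(b a) - trace(1)  (split on b) = z^2 - 2
reduce: trace(b a b) = trace(b) * trace(a b) - trace(a)  (reduce the b square) = y*z - x
trace(b a b a^2) = trace(a) * trace(b a b a) - trace(b a b)  (reduce the a square) = x*z^2 - y*z - x
trace(b a b a^3) = trace(a) * trace(b a b a^2) - trace(b a b a)  (reduce the a square) = x^2*z^2 - x*y*z - x^2 - z^2 + 2
so trace(a b a^4 b) = trace(a) * trace(b a b a^3) - trace(b a b a^2)  (reduce the a square) = x^3*z^2 - x^2*y*z - x^3 - 2*x*z^2 + y*z + 3*x
trace(b a^2) = trace(a) * trace(b a) - trace(b)  (reduce the a square) = x*z - y
trace(b a^3) = trace(a) * trace(b a^2) - trace(b a)  (reduce the a square) = x^2*z - x*y - z
trace(a b a^3) = trace(a) * trace(b a^3) - trace(b a^2)  (reduce the a square) = x^3*z - x^2*y - 2*x*z + y
reduce: trace(a b a^4) = trace(a) * trace(a b a^3) - trace(a b a^2)  (reduce the a square) = x^4*z - x^3*y - 3*x^2*z + 2*x*y + z
so trace(b a b a^4 b) = trace(b) * trace(a b a^4 b) - trace(a b a^4)  (reduce the b square) = x^3*y*z^2 - x^4*z - x^2*y^2*z - 2*x*y*z^2 + 3*x^2*z + y^2*z + x*y - z
so trace(b a b a b a) = trace(a b a b) * trace(a b) - trace(b a)  (split on a) = z^3 - 3*z
reduce: trace(b a b a b) = trace(b) * trace(a b a b) - trace(a b a)  (reduce the b square) = y*z^2 - x*z - y
trace(b a b a b a^2) = trace(a) * trace(b a b a b a) - trace(b a b a b)  (reduce the a square) = x*z^3 - y*z^2 - 2*x*z + y
reduce: trace(a b a b a b a^2) = trace(a) * trace(b a b a b a^2) - trace(b a b a b a)  (reduce the a square) = x^2*z^3 - x*y*z^2 - 2*x^2*z - z^3 + x*y + 3*z
trace(b a b a^4 b a) = trace(a) * trace(a b a b a b a^2) - trace(a b a b a b a)  (reduce the a square) = x^3*z^3 - x^2*y*z^2 - 2*x^3*z - 2*x*z^3 + x^2*y + y*z^2 + 5*x*z - y
reduce: trace(a^2 b a^-1 b a b a^2) = trace(b a b a^4 b) * trace(a) - trace(b a b a^4 b a)  (eliminate a^-1) = x^4*y*z^2 - x^5*z - x^3*y^2*z - x^3*z^3 - x^2*y*z^2 + 5*x^3*z + x*y^2*z + 2*x*z^3 - y*z^2 - 6*x*z + y
so trace(b a b^2 a b a) = trace(b) * trace(a b a b a b) - trace(a b a b a)  (reduce the b square) = y*z^3 - x*z^2 - 2*y*z + x
trace(b^2) = trace(b) * trace(b) - trace(1)  (reduce the b square) = y^2 - 2
trace(a b^2 a) = trace(a) * trace(b^2 a) - trace(b^2)  (reduce the a square) = x*y*z - x^2 - y^2 + 2
trace(b a b^2 a b) = trace(b) * trace(a b^2 a b) - trace(a b^2 a)  (reduce the b square) = y^2*z^2 - 2*x*y*z + x^2 - 2
reduce: trace(b^2 a b a^2 b a) = trace(a) * trace(b a b^2 a b a) - trace(b a b^2 a b)  (reduce the a square) = x*y*z^3 - x^2*z^2 - y^2*z^2 + 2
so trace(b^2 a b) = trace(b) * trace(a b^2) - trace(a b)  (reduce the b square) = y^2*z - x*y - z
trace(b a b a^2 b) = trace(a) * trace(b^2 a b a) - trace(b^2 a b)  (reduce the a square) = x*y*z^2 - x^2*z - y^2*z + z
trace(b^2 a b a^2 b) = trace(b) * trace(b a b a^2 b) - trace(b a b a^2)  (reduce the b square) = x*y^2*z^2 - x^2*y*z - y^3*z - x*z^2 + 2*y*z + x
so trace(b a b a^2 b a^2 b) = trace(a) * trace(b^2 a b a^2 b a) - trace(b^2 a b a^2 b)  (reduce the a square) = x^2*y*z^3 - x^3*z^2 - 2*x*y^2*z^2 + x^2*y*z + y^3*z + x*z^2 - 2*y*z + x
reduce: trace(b a b a b a b a) = trace(a b) * trace(a b a b a b) - trace(a^-1 b^-1 a^-1 b^-1)  (split on a) = z^4 - 4*z^2 + 2
reduce: trace(b a b a b a^2 b a) = trace(a) * trace(b a b a b a b a) - trace(b a b a b a b)  (reduce the a square) = x*z^4 - y*z^3 - 3*x*z^2 + 2*y*z + x
so trace(b^2 a b a b) = trace(b) * trace(b a b a b) - trace(b a b a)  (reduce the b square) = y^2*z^2 - x*y*z - y^2 - z^2 + 2
so trace(b a b a b a^2 b) = trace(a) * trace(b^2 a b a b a) - trace(b^2 a b a b)  (reduce the a square) = x*y*z^3 - x^2*z^2 - y^2*z^2 - x*y*z + x^2 + y^2 + z^2 - 2
trace(b a b a^2 b a^2 b a) = trace(a) * trace(b a b a b a^2 b a) - trace(b a b a b a^2 b)  (reduce the a square) = x^2*z^4 - 2*x*y*z^3 - 2*x^2*z^2 + y^2*z^2 + 3*x*y*z - y^2 - z^2 + 2
reduce: trace(a^2 b a^-1 b a b a^2 b) = trace(b a b a^2 b a^2 b) * trace(a) - trace(b a b a^2 b a^2 b a)  (eliminate a^-1) = x^3*y*z^3 - x^4*z^2 - 2*x^2*y^2*z^2 - x^2*z^4 + x^3*y*z + x*y^3*z + 2*x*y*z^3 + 3*x^2*z^2 - y^2*z^2 - 5*x*y*z + x^2 + y^2 + z^2 - 2
trace(b a b a^2 b^-1 a^2 b a^-1) = trace(a^2 b a^-1 b a b a^2) * trace(b) - trace(a^2 b a^-1 b a b a^2 b)  (eliminate b^-1) = x^4*y^2*z^2 - x^5*y*z - x^3*y^3*z - 2*x^3*y*z^3 + x^4*z^2 + x^2*y^2*z^2 + x^2*z^4 + 4*x^3*y*z - 3*x^2*z^2 - x*y*z - x^2 - z^2 + 2

x^4*y^2*z^2 - x^5*y*z - x^3*y^3*z - 2*x^3*y*z^3 + x^4*z^2 + x^2*y^2*z^2 + x^2*z^4 + 4*x^3*y*z - 3*x^2*z^2 - x*y*z - x^2 - z^2 + 2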